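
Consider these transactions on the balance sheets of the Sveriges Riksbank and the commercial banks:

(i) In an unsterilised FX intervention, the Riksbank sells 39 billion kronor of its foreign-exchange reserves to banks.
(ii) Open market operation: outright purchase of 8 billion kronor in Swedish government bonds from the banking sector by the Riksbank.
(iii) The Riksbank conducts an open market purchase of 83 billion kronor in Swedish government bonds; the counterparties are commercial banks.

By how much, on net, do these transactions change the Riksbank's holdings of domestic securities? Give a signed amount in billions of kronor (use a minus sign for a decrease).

Riksbank balance sheet:
  Assets:      Securities +91B, Foreign assets −39B
  Liabilities: Bank reserves +52B
Commercial banking system:
  Assets:      Reserves at CB +52B, Securities −91B, Foreign assets +39B
  Liabilities: no change
So the change in the Riksbank's holdings of domestic securities is +91 billion.

+91 billion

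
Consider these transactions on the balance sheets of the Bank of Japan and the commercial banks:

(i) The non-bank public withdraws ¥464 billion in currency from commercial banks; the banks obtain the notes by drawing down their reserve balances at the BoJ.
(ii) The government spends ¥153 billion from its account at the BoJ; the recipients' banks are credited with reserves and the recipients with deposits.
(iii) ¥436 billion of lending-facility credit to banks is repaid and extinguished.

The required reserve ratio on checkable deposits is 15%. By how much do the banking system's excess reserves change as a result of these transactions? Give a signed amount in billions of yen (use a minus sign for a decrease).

Currency withdrawal ¥464 billion: reserves −¥464B, deposits −¥464B.
Government spending ¥153 billion: reserves +¥153B, deposits +¥153B.
Discount-window repayment ¥436 billion: reserves −¥436B, deposits 0.
Totals: Δreserves = −¥747B, Δdeposits = −¥311B.
Δrequired reserves = 15% × −¥311B = −¥46.65B.
Δexcess reserves = Δreserves − Δrequired = −¥747B − (−¥46.65B) = -¥700.35 billion.

-¥700.35 billion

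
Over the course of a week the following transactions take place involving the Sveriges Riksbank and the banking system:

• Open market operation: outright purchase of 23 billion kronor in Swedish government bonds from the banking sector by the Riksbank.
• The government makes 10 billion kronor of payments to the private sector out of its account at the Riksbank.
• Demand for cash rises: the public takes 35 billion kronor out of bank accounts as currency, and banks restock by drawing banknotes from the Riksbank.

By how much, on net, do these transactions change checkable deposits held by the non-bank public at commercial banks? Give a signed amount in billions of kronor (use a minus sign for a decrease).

-25 billion

Riksbank balance sheet:
  Assets:      Securities +23B
  Liabilities: Bank reserves −2B, Currency in circulation +35B, Government deposits −10B
Commercial banking system:
  Assets:      Reserves at CB −2B, Securities −23B
  Liabilities: Checkable deposits −25B
So the change in checkable deposits held by the non-bank public at commercial banks is -25 billion.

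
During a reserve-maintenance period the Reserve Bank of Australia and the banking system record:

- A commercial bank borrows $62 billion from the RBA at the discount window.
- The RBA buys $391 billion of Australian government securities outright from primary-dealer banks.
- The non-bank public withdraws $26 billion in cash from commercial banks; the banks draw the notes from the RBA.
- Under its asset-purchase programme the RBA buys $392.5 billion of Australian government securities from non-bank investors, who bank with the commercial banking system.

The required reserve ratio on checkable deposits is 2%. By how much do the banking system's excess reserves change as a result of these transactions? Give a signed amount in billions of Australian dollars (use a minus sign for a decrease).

Discount-window loan $62 billion: reserves +$62B, deposits 0.
OMO purchase (from banks) $391 billion: reserves +$391B, deposits 0.
Currency withdrawal $26 billion: reserves −$26B, deposits −$26B.
Asset purchase (from non-banks) $392.5 billion: reserves +$392.5B, deposits +$392.5B.
Totals: Δreserves = +$819.5B, Δdeposits = +$366.5B.
Δrequired reserves = 2% × +$366.5B = +$7.33B.
Δexcess reserves = Δreserves − Δrequired = +$819.5B − (+$7.33B) = +$812.17 billion.

+$812.17 billion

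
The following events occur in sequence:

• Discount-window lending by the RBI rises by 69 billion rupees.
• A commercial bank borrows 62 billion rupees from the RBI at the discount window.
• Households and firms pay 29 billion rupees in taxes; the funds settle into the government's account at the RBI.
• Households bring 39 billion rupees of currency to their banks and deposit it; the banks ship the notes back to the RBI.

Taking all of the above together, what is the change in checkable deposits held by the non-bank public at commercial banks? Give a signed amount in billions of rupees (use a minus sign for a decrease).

Discount-window loan 69 billion rupees: the counterparty is a bank, so public deposits are unchanged → 0.
Discount-window loan 62 billion rupees: the counterparty is a bank, so public deposits are unchanged → 0.
Government account inflow 29 billion rupees: non-bank counterparties' bank balances fall → −29B.
Currency deposit 39 billion rupees: non-bank counterparties' bank balances rise → +39B.
Net: 0 + 0 − 29 + 39 = +10 billion.

+10 billion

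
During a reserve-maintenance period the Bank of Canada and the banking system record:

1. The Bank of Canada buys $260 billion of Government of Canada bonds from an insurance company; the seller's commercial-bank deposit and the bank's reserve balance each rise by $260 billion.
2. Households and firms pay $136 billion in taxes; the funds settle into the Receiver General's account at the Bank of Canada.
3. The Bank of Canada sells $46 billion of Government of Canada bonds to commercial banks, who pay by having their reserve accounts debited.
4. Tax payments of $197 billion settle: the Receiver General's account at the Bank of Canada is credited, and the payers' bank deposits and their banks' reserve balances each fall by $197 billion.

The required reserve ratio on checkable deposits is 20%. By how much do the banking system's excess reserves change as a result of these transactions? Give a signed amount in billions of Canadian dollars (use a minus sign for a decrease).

-$104.4 billion

Asset purchase (from non-banks) $260 billion: reserves +$260B, deposits +$260B.
Government account inflow $136 billion: reserves −$136B, deposits −$136B.
OMO sale (to banks) $46 billion: reserves −$46B, deposits 0.
Government account inflow $197 billion: reserves −$197B, deposits −$197B.
Totals: Δreserves = −$119B, Δdeposits = −$73B.
Δrequired reserves = 20% × −$73B = −$14.6B.
Δexcess reserves = Δreserves − Δrequired = −$119B − (−$14.6B) = -$104.4 billion.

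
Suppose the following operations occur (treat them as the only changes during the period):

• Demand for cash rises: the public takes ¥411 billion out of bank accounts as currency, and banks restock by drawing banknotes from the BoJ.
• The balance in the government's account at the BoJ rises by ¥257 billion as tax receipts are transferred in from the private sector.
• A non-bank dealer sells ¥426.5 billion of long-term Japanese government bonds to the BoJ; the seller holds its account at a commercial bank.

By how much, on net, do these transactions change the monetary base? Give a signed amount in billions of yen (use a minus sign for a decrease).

+¥169.5 billion

Currency withdrawal ¥411 billion: just a shift between currency and reserves — both are base money → 0.
Government account inflow ¥257 billion: reserves shift to a non-base liability → −¥257B.
Asset purchase (from non-banks) ¥426.5 billion: BoJ balance sheet expands → +¥426.5B.
Net: 0 − 257 + 426.5 = +¥169.5 billion.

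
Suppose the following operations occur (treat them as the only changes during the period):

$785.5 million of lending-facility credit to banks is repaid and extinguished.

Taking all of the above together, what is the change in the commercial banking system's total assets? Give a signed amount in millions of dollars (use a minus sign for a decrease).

-$785.5 million

Discount-window repayment $785.5 million: bank balance sheets shrink → −$785.5M.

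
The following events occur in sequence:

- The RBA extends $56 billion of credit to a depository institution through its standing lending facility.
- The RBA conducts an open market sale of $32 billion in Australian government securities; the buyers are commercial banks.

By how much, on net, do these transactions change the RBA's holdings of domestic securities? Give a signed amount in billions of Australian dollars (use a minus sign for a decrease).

-$32 billion

Discount-window loan $56 billion: the RBA's securities portfolio is untouched → 0.
OMO sale (to banks) $32 billion: securities removed from the RBA's portfolio → −$32B.
Net: 0 − 32 = -$32 billion.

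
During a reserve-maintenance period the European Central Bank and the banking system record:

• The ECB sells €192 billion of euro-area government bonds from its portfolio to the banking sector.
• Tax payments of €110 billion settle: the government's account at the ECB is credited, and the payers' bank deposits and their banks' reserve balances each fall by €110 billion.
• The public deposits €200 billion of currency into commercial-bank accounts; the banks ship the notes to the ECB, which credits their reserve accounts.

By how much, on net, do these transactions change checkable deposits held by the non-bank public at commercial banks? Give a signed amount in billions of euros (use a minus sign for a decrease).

OMO sale (to banks) €192 billion: the counterparty is a bank, so public deposits are unchanged → 0.
Government account inflow €110 billion: non-bank counterparties' bank balances fall → −€110B.
Currency deposit €200 billion: non-bank counterparties' bank balances rise → +€200B.
Net: 0 − 110 + 200 = +€90 billion.

+€90 billion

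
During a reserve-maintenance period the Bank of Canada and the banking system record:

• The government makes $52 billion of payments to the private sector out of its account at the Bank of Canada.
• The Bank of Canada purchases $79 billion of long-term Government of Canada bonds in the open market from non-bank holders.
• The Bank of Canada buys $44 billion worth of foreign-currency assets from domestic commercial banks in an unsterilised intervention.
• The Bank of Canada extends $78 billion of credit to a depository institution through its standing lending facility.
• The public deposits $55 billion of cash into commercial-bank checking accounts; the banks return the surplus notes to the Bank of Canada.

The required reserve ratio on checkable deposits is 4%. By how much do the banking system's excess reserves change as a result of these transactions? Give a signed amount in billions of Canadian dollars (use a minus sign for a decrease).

Government spending $52 billion: reserves +$52B, deposits +$52B.
Asset purchase (from non-banks) $79 billion: reserves +$79B, deposits +$79B.
FX purchase $44 billion: reserves +$44B, deposits 0.
Discount-window loan $78 billion: reserves +$78B, deposits 0.
Currency deposit $55 billion: reserves +$55B, deposits +$55B.
Totals: Δreserves = +$308B, Δdeposits = +$186B.
Δrequired reserves = 4% × +$186B = +$7.44B.
Δexcess reserves = Δreserves − Δrequired = +$308B − (+$7.44B) = +$300.56 billion.

+$300.56 billion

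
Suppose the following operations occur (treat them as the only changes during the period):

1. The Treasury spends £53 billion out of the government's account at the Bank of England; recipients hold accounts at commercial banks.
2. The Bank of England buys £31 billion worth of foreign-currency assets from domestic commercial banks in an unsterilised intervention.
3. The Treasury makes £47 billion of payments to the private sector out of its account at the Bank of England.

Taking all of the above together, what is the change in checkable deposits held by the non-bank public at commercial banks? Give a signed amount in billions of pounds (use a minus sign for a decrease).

+£100 billion

Bank of England balance sheet:
  Assets:      Foreign assets +£31B
  Liabilities: Bank reserves +£131B, Government deposits −£100B
Commercial banking system:
  Assets:      Reserves at CB +£131B, Foreign assets −£31B
  Liabilities: Checkable deposits +£100B
So the change in checkable deposits held by the non-bank public at commercial banks is +£100 billion.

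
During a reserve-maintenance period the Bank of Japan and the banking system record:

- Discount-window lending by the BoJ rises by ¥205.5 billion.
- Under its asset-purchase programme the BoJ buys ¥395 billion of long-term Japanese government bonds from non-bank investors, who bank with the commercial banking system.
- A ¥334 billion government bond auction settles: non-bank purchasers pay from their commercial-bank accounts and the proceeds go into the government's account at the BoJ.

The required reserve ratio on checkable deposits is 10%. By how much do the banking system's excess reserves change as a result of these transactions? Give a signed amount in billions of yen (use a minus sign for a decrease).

+¥260.4 billion

Discount-window loan ¥205.5 billion: reserves +¥205.5B, deposits 0.
Asset purchase (from non-banks) ¥395 billion: reserves +¥395B, deposits +¥395B.
Government account inflow ¥334 billion: reserves −¥334B, deposits −¥334B.
Totals: Δreserves = +¥266.5B, Δdeposits = +¥61B.
Δrequired reserves = 10% × +¥61B = +¥6.1B.
Δexcess reserves = Δreserves − Δrequired = +¥266.5B − (+¥6.1B) = +¥260.4 billion.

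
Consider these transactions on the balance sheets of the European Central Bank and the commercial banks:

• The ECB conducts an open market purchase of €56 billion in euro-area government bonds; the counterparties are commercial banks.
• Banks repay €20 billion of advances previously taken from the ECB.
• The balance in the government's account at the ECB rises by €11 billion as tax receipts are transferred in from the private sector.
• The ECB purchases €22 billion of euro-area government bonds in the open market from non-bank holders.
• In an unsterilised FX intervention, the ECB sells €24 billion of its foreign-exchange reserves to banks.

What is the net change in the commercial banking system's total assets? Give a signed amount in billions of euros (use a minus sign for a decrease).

OMO purchase (from banks) €56 billion: just an asset swap on bank balance sheets → 0.
Discount-window repayment €20 billion: bank balance sheets shrink → −€20B.
Government account inflow €11 billion: bank balance sheets shrink → −€11B.
Asset purchase (from non-banks) €22 billion: bank balance sheets expand → +€22B.
FX sale €24 billion: just an asset swap on bank balance sheets → 0.
Net: 0 − 20 − 11 + 22 + 0 = -€9 billion.

-€9 billion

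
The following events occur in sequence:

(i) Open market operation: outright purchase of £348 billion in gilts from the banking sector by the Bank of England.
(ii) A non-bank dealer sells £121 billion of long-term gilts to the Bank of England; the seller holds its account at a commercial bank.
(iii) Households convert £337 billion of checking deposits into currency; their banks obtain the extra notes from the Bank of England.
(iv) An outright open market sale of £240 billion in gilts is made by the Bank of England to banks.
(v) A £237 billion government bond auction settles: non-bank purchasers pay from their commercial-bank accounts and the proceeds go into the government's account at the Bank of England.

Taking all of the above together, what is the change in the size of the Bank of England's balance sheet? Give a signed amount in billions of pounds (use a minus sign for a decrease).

Bank of England balance sheet:
  Assets:      Securities +£229B
  Liabilities: Bank reserves −£345B, Currency in circulation +£337B, Government deposits +£237B
Commercial banking system:
  Assets:      Reserves at CB −£345B, Securities −£108B
  Liabilities: Checkable deposits −£453B
Change in total Bank of England assets = +£229 billion.

+£229 billion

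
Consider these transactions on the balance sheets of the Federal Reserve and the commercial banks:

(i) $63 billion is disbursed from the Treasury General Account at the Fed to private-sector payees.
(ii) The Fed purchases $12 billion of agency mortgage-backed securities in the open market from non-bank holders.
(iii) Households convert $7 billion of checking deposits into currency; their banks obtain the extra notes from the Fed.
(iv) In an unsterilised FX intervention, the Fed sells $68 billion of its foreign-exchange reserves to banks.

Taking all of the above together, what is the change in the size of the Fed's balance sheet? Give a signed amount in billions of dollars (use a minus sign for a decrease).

-$56 billion

Fed balance sheet:
  Assets:      Securities +$12B, Foreign assets −$68B
  Liabilities: Currency in circulation +$7B, Government deposits −$63B
Commercial banking system:
  Assets:      Foreign assets +$68B
  Liabilities: Checkable deposits +$68B
Change in total Fed assets = -$56 billion.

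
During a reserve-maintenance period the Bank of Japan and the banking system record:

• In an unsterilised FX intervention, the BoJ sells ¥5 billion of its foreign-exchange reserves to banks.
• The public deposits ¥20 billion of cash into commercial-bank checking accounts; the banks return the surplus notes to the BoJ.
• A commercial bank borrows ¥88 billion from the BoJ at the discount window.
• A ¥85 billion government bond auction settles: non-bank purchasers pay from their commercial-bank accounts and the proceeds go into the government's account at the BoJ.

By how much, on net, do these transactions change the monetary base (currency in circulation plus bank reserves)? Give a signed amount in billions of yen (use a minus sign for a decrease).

-¥2 billion

BoJ balance sheet:
  Assets:      Loans to banks +¥88B, Foreign assets −¥5B
  Liabilities: Bank reserves +¥18B, Currency in circulation −¥20B, Government deposits +¥85B
Monetary base = currency + reserves: −¥20B + (+¥18B) = -¥2 billion.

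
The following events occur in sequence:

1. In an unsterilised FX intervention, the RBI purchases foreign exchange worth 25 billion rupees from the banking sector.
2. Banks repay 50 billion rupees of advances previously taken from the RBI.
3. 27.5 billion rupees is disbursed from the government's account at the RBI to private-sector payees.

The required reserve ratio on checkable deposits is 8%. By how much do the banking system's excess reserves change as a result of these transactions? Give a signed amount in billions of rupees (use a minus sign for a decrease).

+0.3 billion

FX purchase 25 billion rupees: reserves +25B, deposits 0.
Discount-window repayment 50 billion rupees: reserves −50B, deposits 0.
Government spending 27.5 billion rupees: reserves +27.5B, deposits +27.5B.
Totals: Δreserves = +2.5B, Δdeposits = +27.5B.
Δrequired reserves = 8% × +27.5B = +2.2B.
Δexcess reserves = Δreserves − Δrequired = +2.5B − (+2.2B) = +0.3 billion.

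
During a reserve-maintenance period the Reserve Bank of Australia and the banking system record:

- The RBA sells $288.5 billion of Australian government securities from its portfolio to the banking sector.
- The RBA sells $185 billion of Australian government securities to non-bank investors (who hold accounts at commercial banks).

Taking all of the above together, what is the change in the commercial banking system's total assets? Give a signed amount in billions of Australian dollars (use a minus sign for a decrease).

OMO sale (to banks) $288.5 billion: just an asset swap on bank balance sheets → 0.
Asset sale (to non-banks) $185 billion: bank balance sheets shrink → −$185B.
Net: 0 − 185 = -$185 billion.

-$185 billion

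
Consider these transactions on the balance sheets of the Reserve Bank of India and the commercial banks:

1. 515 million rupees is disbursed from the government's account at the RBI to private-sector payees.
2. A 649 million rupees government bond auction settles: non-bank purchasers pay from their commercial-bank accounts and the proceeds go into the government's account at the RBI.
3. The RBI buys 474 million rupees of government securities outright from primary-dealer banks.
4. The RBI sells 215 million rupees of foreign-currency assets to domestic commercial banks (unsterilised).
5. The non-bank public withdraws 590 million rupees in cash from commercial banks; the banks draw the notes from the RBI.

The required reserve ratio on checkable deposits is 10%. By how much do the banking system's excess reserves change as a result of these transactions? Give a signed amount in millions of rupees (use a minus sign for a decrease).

Government spending 515 million rupees: reserves +515M, deposits +515M.
Government account inflow 649 million rupees: reserves −649M, deposits −649M.
OMO purchase (from banks) 474 million rupees: reserves +474M, deposits 0.
FX sale 215 million rupees: reserves −215M, deposits 0.
Currency withdrawal 590 million rupees: reserves −590M, deposits −590M.
Totals: Δreserves = −465M, Δdeposits = −724M.
Δrequired reserves = 10% × −724M = −72.4M.
Δexcess reserves = Δreserves − Δrequired = −465M − (−72.4M) = -392.6 million.

-392.6 million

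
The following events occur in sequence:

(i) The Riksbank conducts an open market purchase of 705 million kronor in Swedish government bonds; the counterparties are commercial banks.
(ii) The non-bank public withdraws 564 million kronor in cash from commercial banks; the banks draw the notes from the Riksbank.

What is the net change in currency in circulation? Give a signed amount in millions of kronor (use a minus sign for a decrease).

+564 million

Riksbank balance sheet:
  Assets:      Securities +705M
  Liabilities: Bank reserves +141M, Currency in circulation +564M
So the change in currency in circulation is +564 million.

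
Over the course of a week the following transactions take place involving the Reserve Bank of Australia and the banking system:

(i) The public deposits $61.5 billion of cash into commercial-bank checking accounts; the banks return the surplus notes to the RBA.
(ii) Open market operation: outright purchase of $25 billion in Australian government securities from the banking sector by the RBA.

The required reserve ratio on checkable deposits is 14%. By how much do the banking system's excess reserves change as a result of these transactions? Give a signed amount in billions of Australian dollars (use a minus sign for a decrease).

Currency deposit $61.5 billion: reserves +$61.5B, deposits +$61.5B.
OMO purchase (from banks) $25 billion: reserves +$25B, deposits 0.
Totals: Δreserves = +$86.5B, Δdeposits = +$61.5B.
Δrequired reserves = 14% × +$61.5B = +$8.61B.
Δexcess reserves = Δreserves − Δrequired = +$86.5B − (+$8.61B) = +$77.89 billion.

+$77.89 billion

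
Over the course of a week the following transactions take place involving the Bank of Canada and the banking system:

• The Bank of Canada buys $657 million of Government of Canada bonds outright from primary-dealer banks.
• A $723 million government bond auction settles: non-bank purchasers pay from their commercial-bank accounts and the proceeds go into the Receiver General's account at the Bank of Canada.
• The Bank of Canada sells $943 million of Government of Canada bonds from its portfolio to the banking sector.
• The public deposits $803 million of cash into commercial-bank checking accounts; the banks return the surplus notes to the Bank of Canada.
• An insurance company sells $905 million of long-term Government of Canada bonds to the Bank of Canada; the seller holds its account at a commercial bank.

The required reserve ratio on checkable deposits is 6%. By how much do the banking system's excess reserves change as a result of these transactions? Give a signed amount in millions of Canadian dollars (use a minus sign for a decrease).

+$639.9 million

OMO purchase (from banks) $657 million: reserves +$657M, deposits 0.
Government account inflow $723 million: reserves −$723M, deposits −$723M.
OMO sale (to banks) $943 million: reserves −$943M, deposits 0.
Currency deposit $803 million: reserves +$803M, deposits +$803M.
Asset purchase (from non-banks) $905 million: reserves +$905M, deposits +$905M.
Totals: Δreserves = +$699M, Δdeposits = +$985M.
Δrequired reserves = 6% × +$985M = +$59.1M.
Δexcess reserves = Δreserves − Δrequired = +$699M − (+$59.1M) = +$639.9 million.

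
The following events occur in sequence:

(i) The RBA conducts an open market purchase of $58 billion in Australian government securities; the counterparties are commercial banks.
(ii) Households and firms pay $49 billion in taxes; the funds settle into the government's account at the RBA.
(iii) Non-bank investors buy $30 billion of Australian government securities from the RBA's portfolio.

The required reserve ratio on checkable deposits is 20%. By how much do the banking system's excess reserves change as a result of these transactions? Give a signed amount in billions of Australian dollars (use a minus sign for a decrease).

OMO purchase (from banks) $58 billion: reserves +$58B, deposits 0.
Government account inflow $49 billion: reserves −$49B, deposits −$49B.
Asset sale (to non-banks) $30 billion: reserves −$30B, deposits −$30B.
Totals: Δreserves = −$21B, Δdeposits = −$79B.
Δrequired reserves = 20% × −$79B = −$15.8B.
Δexcess reserves = Δreserves − Δrequired = −$21B − (−$15.8B) = -$5.2 billion.

-$5.2 billion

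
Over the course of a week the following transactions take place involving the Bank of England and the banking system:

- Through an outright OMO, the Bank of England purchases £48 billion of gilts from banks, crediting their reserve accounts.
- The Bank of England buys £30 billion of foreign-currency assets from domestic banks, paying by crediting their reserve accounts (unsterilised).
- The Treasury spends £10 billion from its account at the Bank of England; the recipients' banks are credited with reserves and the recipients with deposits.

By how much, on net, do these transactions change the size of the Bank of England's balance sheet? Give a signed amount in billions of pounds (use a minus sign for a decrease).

Bank of England balance sheet:
  Assets:      Securities +£48B, Foreign assets +£30B
  Liabilities: Bank reserves +£88B, Government deposits −£10B
Commercial banking system:
  Assets:      Reserves at CB +£88B, Securities −£48B, Foreign assets −£30B
  Liabilities: Checkable deposits +£10B
Change in total Bank of England assets = +£78 billion.

+£78 billion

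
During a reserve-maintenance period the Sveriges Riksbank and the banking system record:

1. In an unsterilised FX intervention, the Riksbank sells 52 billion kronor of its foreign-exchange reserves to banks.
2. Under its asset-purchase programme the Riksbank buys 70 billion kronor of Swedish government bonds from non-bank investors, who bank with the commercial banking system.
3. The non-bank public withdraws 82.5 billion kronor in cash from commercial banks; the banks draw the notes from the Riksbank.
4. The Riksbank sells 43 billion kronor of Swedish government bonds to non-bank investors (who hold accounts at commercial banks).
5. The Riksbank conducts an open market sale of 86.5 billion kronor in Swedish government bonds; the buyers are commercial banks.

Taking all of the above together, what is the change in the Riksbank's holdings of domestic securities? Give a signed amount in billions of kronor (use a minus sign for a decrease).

FX sale 52 billion kronor: the Riksbank's securities portfolio is untouched → 0.
Asset purchase (from non-banks) 70 billion kronor: securities added to the Riksbank's portfolio → +70B.
Currency withdrawal 82.5 billion kronor: the Riksbank's securities portfolio is untouched → 0.
Asset sale (to non-banks) 43 billion kronor: securities removed from the Riksbank's portfolio → −43B.
OMO sale (to banks) 86.5 billion kronor: securities removed from the Riksbank's portfolio → −86.5B.
Net: 0 + 70 + 0 − 43 − 86.5 = -59.5 billion.

-59.5 billion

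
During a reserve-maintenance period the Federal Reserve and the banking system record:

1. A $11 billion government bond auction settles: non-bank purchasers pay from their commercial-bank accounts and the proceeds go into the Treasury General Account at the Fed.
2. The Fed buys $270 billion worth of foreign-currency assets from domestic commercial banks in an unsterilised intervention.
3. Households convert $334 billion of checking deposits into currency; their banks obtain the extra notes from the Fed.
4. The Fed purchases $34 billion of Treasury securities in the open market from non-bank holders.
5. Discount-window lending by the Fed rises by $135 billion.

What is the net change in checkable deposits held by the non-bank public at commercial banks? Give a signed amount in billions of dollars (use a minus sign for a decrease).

Government account inflow $11 billion: non-bank counterparties' bank balances fall → −$11B.
FX purchase $270 billion: the counterparty is a bank, so public deposits are unchanged → 0.
Currency withdrawal $334 billion: non-bank counterparties' bank balances fall → −$334B.
Asset purchase (from non-banks) $34 billion: non-bank counterparties' bank balances rise → +$34B.
Discount-window loan $135 billion: the counterparty is a bank, so public deposits are unchanged → 0.
Net: −11 + 0 − 334 + 34 + 0 = -$311 billion.

-$311 billion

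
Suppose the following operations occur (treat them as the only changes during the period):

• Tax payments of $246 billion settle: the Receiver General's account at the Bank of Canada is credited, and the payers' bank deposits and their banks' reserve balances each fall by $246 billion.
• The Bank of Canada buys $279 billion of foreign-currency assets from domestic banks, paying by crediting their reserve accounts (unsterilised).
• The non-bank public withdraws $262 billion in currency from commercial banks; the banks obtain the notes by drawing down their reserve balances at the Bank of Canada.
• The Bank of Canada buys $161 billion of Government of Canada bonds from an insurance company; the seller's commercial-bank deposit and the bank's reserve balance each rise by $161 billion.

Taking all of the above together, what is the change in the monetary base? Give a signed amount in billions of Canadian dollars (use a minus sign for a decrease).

Bank of Canada balance sheet:
  Assets:      Securities +$161B, Foreign assets +$279B
  Liabilities: Bank reserves −$68B, Currency in circulation +$262B, Government deposits +$246B
Monetary base = currency + reserves: +$262B + (−$68B) = +$194 billion.

+$194 billion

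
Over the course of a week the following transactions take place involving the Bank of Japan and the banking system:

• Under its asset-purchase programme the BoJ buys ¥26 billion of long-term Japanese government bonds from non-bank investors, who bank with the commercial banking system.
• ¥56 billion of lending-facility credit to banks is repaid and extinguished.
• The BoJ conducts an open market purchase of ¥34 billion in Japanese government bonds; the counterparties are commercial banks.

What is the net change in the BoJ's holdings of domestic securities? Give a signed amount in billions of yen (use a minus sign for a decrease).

Asset purchase (from non-banks) ¥26 billion: securities added to the BoJ's portfolio → +¥26B.
Discount-window repayment ¥56 billion: the BoJ's securities portfolio is untouched → 0.
OMO purchase (from banks) ¥34 billion: securities added to the BoJ's portfolio → +¥34B.
Net: 26 + 0 + 34 = +¥60 billion.

+¥60 billion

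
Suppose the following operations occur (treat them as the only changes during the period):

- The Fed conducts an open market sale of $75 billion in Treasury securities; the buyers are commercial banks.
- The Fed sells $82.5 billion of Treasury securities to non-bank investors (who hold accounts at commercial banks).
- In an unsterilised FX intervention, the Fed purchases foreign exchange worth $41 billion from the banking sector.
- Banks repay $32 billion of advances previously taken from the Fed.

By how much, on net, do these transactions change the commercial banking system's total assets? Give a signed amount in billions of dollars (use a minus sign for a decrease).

Fed balance sheet:
  Assets:      Securities −$157.5B, Loans to banks −$32B, Foreign assets +$41B
  Liabilities: Bank reserves −$148.5B
Commercial banking system:
  Assets:      Reserves at CB −$148.5B, Securities +$75B, Foreign assets −$41B
  Liabilities: Checkable deposits −$82.5B, Borrowings from CB −$32B
Change in total bank assets = -$114.5 billion.

-$114.5 billion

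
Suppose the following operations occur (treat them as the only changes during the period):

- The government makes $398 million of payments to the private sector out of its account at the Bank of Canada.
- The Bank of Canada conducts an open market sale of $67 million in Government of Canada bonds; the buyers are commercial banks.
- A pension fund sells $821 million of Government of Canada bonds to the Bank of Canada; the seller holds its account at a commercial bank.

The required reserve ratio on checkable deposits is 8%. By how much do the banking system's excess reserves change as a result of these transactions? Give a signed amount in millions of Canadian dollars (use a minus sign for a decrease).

Government spending $398 million: reserves +$398M, deposits +$398M.
OMO sale (to banks) $67 million: reserves −$67M, deposits 0.
Asset purchase (from non-banks) $821 million: reserves +$821M, deposits +$821M.
Totals: Δreserves = +$1152M, Δdeposits = +$1219M.
Δrequired reserves = 8% × +$1219M = +$97.52M.
Δexcess reserves = Δreserves − Δrequired = +$1152M − (+$97.52M) = +$1054.48 million.

+$1054.48 million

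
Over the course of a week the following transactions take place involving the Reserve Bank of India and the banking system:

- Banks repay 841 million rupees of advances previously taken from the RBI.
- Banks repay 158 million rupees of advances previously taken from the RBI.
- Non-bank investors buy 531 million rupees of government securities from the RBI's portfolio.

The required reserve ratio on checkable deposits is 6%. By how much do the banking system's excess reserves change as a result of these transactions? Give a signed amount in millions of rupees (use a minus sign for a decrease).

-1498.14 million

Discount-window repayment 841 million rupees: reserves −841M, deposits 0.
Discount-window repayment 158 million rupees: reserves −158M, deposits 0.
Asset sale (to non-banks) 531 million rupees: reserves −531M, deposits −531M.
Totals: Δreserves = −1530M, Δdeposits = −531M.
Δrequired reserves = 6% × −531M = −31.86M.
Δexcess reserves = Δreserves − Δrequired = −1530M − (−31.86M) = -1498.14 million.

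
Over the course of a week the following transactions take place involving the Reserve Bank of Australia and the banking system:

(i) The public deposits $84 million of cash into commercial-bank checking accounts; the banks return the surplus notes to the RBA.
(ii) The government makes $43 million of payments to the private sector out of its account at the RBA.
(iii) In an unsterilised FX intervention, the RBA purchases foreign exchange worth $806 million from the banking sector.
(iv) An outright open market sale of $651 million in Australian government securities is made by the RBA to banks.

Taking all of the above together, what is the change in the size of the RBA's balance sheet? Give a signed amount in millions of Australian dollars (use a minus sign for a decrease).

RBA balance sheet:
  Assets:      Securities −$651M, Foreign assets +$806M
  Liabilities: Bank reserves +$282M, Currency in circulation −$84M, Government deposits −$43M
Commercial banking system:
  Assets:      Reserves at CB +$282M, Securities +$651M, Foreign assets −$806M
  Liabilities: Checkable deposits +$127M
Change in total RBA assets = +$155 million.

+$155 million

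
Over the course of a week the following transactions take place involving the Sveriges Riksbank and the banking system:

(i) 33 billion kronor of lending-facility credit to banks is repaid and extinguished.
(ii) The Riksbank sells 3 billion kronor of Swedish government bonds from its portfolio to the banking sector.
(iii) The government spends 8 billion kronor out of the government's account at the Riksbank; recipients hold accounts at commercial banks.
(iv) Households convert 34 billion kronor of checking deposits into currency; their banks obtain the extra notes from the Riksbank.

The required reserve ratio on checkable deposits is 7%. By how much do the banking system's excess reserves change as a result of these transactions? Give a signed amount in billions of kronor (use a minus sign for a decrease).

Discount-window repayment 33 billion kronor: reserves −33B, deposits 0.
OMO sale (to banks) 3 billion kronor: reserves −3B, deposits 0.
Government spending 8 billion kronor: reserves +8B, deposits +8B.
Currency withdrawal 34 billion kronor: reserves −34B, deposits −34B.
Totals: Δreserves = −62B, Δdeposits = −26B.
Δrequired reserves = 7% × −26B = −1.82B.
Δexcess reserves = Δreserves − Δrequired = −62B − (−1.82B) = -60.18 billion.

-60.18 billion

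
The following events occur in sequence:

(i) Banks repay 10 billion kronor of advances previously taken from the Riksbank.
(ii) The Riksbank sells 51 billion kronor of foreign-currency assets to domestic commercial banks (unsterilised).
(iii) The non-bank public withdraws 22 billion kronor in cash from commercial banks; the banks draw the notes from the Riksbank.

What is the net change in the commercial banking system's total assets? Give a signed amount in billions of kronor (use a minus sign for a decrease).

-32 billion

Riksbank balance sheet:
  Assets:      Loans to banks −10B, Foreign assets −51B
  Liabilities: Bank reserves −83B, Currency in circulation +22B
Commercial banking system:
  Assets:      Reserves at CB −83B, Foreign assets +51B
  Liabilities: Checkable deposits −22B, Borrowings from CB −10B
Change in total bank assets = -32 billion.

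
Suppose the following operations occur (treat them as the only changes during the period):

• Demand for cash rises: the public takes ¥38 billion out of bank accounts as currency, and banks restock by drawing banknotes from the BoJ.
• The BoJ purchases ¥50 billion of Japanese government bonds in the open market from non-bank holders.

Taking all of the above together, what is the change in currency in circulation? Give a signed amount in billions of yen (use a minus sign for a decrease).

Currency withdrawal ¥38 billion: notes leave the central bank → +¥38B.
Asset purchase (from non-banks) ¥50 billion: no currency enters or leaves circulation → 0.
Net: 38 + 0 = +¥38 billion.

+¥38 billion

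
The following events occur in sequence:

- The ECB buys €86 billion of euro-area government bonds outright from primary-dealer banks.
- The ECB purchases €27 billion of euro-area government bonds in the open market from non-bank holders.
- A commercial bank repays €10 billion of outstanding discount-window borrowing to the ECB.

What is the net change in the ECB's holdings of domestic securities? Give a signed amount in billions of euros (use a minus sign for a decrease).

OMO purchase (from banks) €86 billion: securities added to the ECB's portfolio → +€86B.
Asset purchase (from non-banks) €27 billion: securities added to the ECB's portfolio → +€27B.
Discount-window repayment €10 billion: the ECB's securities portfolio is untouched → 0.
Net: 86 + 27 + 0 = +€113 billion.

+€113 billion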